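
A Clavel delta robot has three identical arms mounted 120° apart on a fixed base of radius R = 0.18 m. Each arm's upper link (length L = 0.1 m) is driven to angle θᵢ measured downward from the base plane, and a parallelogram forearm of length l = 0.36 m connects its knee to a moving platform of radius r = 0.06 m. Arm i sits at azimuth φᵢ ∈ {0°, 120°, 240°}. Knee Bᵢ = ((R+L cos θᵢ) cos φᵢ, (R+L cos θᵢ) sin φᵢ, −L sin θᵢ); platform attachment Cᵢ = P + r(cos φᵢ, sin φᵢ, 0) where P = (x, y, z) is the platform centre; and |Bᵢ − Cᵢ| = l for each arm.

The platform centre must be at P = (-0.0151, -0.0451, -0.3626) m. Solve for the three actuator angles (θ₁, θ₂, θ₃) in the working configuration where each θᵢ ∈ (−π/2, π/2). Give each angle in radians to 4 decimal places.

rotate P by −φ1: (-0.0151, -0.0451, -0.3626)
  A cos θ + B sin θ = C:  0.1351·cos θ + -0.3626·sin θ = -0.1608
  √(A²+B²)=0.3870;  θ1 = -1.2141+1.9994 ≈ 0.7853
rotate P by −φ2: (-0.0315, 0.0356, -0.3626)
  e−x'=0.1515;  (l²−L²−(e−x')²−y'²−z²)/2L = -0.1805
  √(A²+B²)=0.3930;  θ2 = -1.1750+2.0481 ≈ 0.8730
arm 3 (φ=240.0°): x'=0.0466, y'=0.0095
  A=0.0734, B=-0.3626, C=(l²−L²−A²−y'²−z²)/(2L)=-0.0868
  θ3 = atan2(B,A) + arccos(C/0.3700) = 0.4365

θ₁ = 0.7853, θ₂ = 0.8730, θ₃ = 0.4365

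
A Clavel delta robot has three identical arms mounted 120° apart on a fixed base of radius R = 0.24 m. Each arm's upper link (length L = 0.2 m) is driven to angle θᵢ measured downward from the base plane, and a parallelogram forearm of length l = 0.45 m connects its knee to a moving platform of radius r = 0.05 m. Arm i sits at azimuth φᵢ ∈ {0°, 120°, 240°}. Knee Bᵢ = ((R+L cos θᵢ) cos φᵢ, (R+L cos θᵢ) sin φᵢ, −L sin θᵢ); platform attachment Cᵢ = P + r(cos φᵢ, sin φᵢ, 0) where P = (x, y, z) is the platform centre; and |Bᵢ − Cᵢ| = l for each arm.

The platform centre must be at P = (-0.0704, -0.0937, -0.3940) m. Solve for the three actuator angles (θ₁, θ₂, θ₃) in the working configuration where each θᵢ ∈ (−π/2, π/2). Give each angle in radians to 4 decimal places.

θ₁ = 0.9598, θ₂ = 0.8725, θ₃ = 0.1746

arm 1 (φ=0.0°): x'=-0.0704, y'=-0.0937
  e−x'=0.2604;  (l²−L²−(e−x')²−y'²−z²)/2L = -0.1733
  γ=atan2(-0.3940,0.2604)=-0.9868;  ψ=arccos(-0.3670)=1.9465;  θ1=γ+ψ≈0.9598
φ2=120.0° → target in arm frame (-0.0459, 0.1078)
  A cos θ + B sin θ = C:  0.2359·cos θ + -0.3940·sin θ = -0.1501
  γ=atan2(-0.3940,0.2359)=-1.0312;  ψ=arccos(-0.3268)=1.9037;  θ2=γ+ψ≈0.8725
rotate P by −φ3: (0.1163, -0.0141, -0.3940)
  e−x'=0.0737;  (l²−L²−(e−x')²−y'²−z²)/2L = 0.0041
  γ=atan2(-0.3940,0.0737)=-1.3860;  ψ=arccos(0.0102)=1.5606;  θ3=γ+ψ≈0.1746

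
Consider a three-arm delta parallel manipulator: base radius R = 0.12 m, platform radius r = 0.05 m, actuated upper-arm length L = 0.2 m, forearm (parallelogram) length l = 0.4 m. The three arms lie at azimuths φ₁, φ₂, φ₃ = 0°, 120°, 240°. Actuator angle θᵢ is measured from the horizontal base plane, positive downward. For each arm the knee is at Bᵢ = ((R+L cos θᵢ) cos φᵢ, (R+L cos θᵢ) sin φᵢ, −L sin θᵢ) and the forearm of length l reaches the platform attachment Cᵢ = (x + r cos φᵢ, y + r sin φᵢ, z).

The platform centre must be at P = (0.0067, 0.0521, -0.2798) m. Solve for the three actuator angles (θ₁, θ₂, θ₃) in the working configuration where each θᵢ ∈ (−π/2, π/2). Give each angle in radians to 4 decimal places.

θ₁ = -0.0874, θ₂ = -0.2620, θ₃ = 0.1742

arm 1 (φ=0.0°): x'=0.0067, y'=0.0521
  A=0.0633, B=-0.2798, C=(l²−L²−A²−y'²−z²)/(2L)=0.0875
  √(A²+B²)=0.2869;  θ1 = -1.3483+1.2609 ≈ -0.0874
arm 2 (φ=120.0°): x'=0.0418, y'=-0.0319
  e−x'=0.0282;  (l²−L²−(e−x')²−y'²−z²)/2L = 0.0998
  γ=atan2(-0.2798,0.0282)=-1.4702;  ψ=arccos(0.3547)=1.2082;  θ2=γ+ψ≈-0.2620
φ3=240.0° → target in arm frame (-0.0485, -0.0202)
  A cos θ + B sin θ = C:  0.1185·cos θ + -0.2798·sin θ = 0.0682
  √(A²+B²)=0.3038;  θ3 = -1.1703+1.3445 ≈ 0.1742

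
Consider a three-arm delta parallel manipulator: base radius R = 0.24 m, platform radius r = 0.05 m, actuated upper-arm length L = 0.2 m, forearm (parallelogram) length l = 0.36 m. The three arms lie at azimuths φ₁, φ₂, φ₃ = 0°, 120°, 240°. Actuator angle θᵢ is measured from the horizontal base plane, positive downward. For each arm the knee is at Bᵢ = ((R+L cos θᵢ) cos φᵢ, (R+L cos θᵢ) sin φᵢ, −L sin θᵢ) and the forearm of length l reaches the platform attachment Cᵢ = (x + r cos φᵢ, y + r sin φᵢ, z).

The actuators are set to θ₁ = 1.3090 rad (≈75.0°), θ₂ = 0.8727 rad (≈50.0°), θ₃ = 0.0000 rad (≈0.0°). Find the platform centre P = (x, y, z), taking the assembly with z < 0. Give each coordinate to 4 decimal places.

centre 1 = (0.2418·cos0.0°, 0.2418·sin0.0°, -0.1932) = (0.2418, 0.0000, -0.1932)
arm 2 at φ=120.0°: ρ2 = 0.3186;  centre 2 = (-0.1593, 0.2759, -0.1532)
φ3=240.0°: virtual centre (-0.1950, -0.3377, 0.0000), radius l
subtract pairs → two planes through P
linear system: -0.8021x+0.5517y = 0.0292−0.0799z; -0.8735x+-0.6755y = 0.0563−0.3864z
Cramer: x(z) = -0.0496+0.2610z;  y(z) = -0.0192+0.2345z
sphere 1 gives Az²+Bz+C=0 with A=1.1231, B=0.2253, C=-0.0070;  B²−4AC=0.0822;  roots -0.2280, 0.0274;  negative root z = -0.2280
x = -0.1091, y = -0.0727

(-0.1091, -0.0727, -0.2280)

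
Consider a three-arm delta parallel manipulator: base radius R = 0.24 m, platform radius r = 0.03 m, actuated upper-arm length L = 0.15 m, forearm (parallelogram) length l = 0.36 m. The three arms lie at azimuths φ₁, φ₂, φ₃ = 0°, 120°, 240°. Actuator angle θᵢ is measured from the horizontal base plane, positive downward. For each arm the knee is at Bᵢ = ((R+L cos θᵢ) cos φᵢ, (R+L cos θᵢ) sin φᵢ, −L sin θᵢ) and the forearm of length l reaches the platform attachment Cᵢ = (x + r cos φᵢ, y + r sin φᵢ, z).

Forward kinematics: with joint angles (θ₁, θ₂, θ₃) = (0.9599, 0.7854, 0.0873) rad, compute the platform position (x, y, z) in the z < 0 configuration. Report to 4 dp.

arm 1 at φ=0.0°: e+L cos θ1 = 0.2960;  centre 1 = (0.2960, 0.0000, -0.1229)
centre 2 = (0.3161·cos120.0°, 0.3161·sin120.0°, -0.1061) = (-0.1580, 0.2737, -0.1061)
arm 3 at φ=240.0°: e+L cos θ3 = 0.3594;  centre 3 = (-0.1797, -0.3113, -0.0131)
|centre ₂|²−|centre ₁|² = 0.0084;  |centre ₃|²−|centre ₁|² = 0.0266
plane₁₂: -0.9081x+0.5474y+0.0336z = 0.0084
Cramer: x(z) = -0.0182+0.1299z;  y(z) = -0.0149+0.1541z
quadratic in z: (1.0406)z²+(0.1595)z+(-0.0155)=0, √Δ=0.3000 → z ∈ {-0.2208, 0.0675}; z = -0.2208 (taking z<0)
x = -0.0469, y = -0.0489

(-0.0469, -0.0489, -0.2208)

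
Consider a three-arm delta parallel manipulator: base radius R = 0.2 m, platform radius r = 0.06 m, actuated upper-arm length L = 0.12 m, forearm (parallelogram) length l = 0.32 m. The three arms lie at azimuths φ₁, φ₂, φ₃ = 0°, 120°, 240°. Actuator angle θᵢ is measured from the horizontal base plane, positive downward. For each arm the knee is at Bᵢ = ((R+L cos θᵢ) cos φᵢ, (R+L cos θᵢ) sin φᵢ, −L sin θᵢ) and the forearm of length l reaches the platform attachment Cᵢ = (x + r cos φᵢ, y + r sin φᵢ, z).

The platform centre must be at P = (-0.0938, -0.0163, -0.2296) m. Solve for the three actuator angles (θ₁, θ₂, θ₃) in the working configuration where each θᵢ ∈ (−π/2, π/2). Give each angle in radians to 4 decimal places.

θ₁ = 1.0469, θ₂ = 0.1741, θ₃ = -0.0876

rotate P by −φ1: (-0.0938, -0.0163, -0.2296)
  A=0.2338, B=-0.2296, C=(l²−L²−A²−y'²−z²)/(2L)=-0.0819
  γ=atan2(-0.2296,0.2338)=-0.7763;  ψ=arccos(-0.2498)=1.8233;  θ1=γ+ψ≈1.0469
rotate P by −φ2: (0.0328, 0.0894, -0.2296)
  e−x'=0.1072;  (l²−L²−(e−x')²−y'²−z²)/2L = 0.0658
  γ=atan2(-0.2296,0.1072)=-1.1339;  ψ=arccos(0.2598)=1.3080;  θ2=γ+ψ≈0.1741
arm 3 (φ=240.0°): x'=0.0610, y'=-0.0731
  A=0.0790, B=-0.2296, C=(l²−L²−A²−y'²−z²)/(2L)=0.0988
  √(A²+B²)=0.2428;  θ3 = -1.2395+1.1519 ≈ -0.0876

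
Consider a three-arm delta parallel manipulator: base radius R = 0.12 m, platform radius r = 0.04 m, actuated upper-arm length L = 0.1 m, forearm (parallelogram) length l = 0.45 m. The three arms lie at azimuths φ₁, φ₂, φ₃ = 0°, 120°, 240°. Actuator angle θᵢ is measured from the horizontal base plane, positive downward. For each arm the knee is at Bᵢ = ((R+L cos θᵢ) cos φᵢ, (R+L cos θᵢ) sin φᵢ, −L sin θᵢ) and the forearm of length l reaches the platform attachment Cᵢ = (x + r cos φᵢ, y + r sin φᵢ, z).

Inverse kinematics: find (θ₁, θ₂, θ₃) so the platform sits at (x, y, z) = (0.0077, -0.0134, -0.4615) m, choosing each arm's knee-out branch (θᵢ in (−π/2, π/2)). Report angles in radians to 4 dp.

arm 1 (φ=0.0°): x'=0.0077, y'=-0.0134
  e−x'=0.0723;  (l²−L²−(e−x')²−y'²−z²)/2L = -0.1294
  γ=atan2(-0.4615,0.0723)=-1.4154;  ψ=arccos(-0.2771)=1.8516;  θ1=γ+ψ≈0.4362
φ2=120.0° → target in arm frame (-0.0155, 0.0000)
  A cos θ + B sin θ = C:  0.0955·cos θ + -0.4615·sin θ = -0.1480
  γ=atan2(-0.4615,0.0955)=-1.3668;  ψ=arccos(-0.3140)=1.8902;  θ2=γ+ψ≈0.5233
arm 3 (φ=240.0°): x'=0.0078, y'=0.0134
  A cos θ + B sin θ = C:  0.0722·cos θ + -0.4615·sin θ = -0.1294
  √(A²+B²)=0.4671;  θ3 = -1.4155+1.8515 ≈ 0.4360

θ₁ = 0.4362, θ₂ = 0.5233, θ₃ = 0.4360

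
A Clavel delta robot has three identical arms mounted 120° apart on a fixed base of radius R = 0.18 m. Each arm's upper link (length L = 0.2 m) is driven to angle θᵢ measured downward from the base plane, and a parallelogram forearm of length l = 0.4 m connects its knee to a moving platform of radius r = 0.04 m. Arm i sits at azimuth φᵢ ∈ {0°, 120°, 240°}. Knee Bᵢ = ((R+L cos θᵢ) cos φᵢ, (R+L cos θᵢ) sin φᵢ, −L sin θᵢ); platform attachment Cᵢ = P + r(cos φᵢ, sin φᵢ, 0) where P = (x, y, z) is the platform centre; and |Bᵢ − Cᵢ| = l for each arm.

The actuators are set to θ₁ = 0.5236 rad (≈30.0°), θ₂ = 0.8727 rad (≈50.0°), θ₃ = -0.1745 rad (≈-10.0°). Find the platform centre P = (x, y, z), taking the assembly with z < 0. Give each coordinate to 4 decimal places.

arm 1 at φ=0.0°: (R−r)+L cos θ1 = 0.3132;  O1 = (0.3132, 0.0000, -0.1000)
O2 = (0.2686·cos120.0°, 0.2686·sin120.0°, -0.1532) = (-0.1343, 0.2326, -0.1532)
φ3=240.0°: virtual centre (-0.1685, -0.2918, 0.0347), radius l
subtract pairs → two planes through P
plane₁₂: -0.8950x+0.4651y+-0.1064z = -0.0125
Cramer: x(z) = 0.0043+0.0651z;  y(z) = -0.0185+0.3541z
sphere 1 gives Az²+Bz+C=0 with A=1.1297, B=0.1466, C=-0.0543;  B²−4AC=0.2666;  roots -0.2935, 0.1637;  negative root z = -0.2935
x = -0.0148, y = -0.1225

(-0.0148, -0.1225, -0.2935)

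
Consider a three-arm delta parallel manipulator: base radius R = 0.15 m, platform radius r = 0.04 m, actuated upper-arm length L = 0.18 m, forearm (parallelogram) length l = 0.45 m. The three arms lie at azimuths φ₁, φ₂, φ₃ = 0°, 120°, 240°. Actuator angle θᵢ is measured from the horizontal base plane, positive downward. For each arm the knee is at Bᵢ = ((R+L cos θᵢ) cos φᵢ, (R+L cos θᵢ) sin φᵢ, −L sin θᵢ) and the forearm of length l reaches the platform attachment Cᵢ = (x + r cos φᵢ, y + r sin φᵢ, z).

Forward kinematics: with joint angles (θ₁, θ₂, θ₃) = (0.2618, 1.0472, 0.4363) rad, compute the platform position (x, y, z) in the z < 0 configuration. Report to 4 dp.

S1 = (0.2839·cos0.0°, 0.2839·sin0.0°, -0.0466) = (0.2839, 0.0000, -0.0466)
φ2=120.0°: virtual centre (-0.1000, 0.1732, -0.1559), radius l
arm 3 at φ=240.0°: (R−r)+L cos θ3 = 0.2731;  S3 = (-0.1366, -0.2365, -0.0761)
|S₂|²−|S₁|² = -0.0185;  |S₃|²−|S₁|² = -0.0024
linear system: -0.7677x+0.3464y = -0.0185−-0.2186z; -0.8409x+-0.4731y = -0.0024−-0.0590z
det = 0.6545;  x = 0.0146+-0.1892z,  y = -0.0209+0.2117z
quadratic in z: (1.0806)z²+(0.1862)z+(-0.1274)=0, √Δ=0.7650 → z ∈ {-0.4401, 0.2678}; z = -0.4401 (taking z<0)
x = 0.0979, y = -0.1141

(0.0979, -0.1141, -0.4401)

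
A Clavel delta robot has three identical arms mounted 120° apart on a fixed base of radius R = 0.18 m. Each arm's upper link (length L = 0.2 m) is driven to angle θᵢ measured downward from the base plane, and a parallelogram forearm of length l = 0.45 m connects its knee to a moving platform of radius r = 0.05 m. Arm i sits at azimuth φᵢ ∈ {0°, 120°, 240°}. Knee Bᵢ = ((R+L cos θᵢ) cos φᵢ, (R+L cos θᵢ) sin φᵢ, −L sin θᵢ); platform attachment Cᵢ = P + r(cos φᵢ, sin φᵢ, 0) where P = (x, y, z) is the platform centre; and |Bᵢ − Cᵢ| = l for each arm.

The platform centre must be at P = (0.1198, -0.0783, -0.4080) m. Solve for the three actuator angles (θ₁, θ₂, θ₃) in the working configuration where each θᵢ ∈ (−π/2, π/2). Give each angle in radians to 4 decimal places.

θ₁ = 0.0875, θ₂ = 0.9599, θ₃ = 0.5235

arm 1 (φ=0.0°): x'=0.1198, y'=-0.0783
  A cos θ + B sin θ = C:  0.0102·cos θ + -0.4080·sin θ = -0.0255
  θ1 = atan2(B,A) + arccos(C/0.4081) = 0.0875
rotate P by −φ2: (-0.1277, -0.0646, -0.4080)
  e−x'=0.2577;  (l²−L²−(e−x')²−y'²−z²)/2L = -0.1864
  θ2 = atan2(B,A) + arccos(C/0.4826) = 0.9599
rotate P by −φ3: (0.0079, 0.1429, -0.4080)
  A cos θ + B sin θ = C:  0.1221·cos θ + -0.4080·sin θ = -0.0982
  √(A²+B²)=0.4259;  θ3 = -1.2800+1.8035 ≈ 0.5235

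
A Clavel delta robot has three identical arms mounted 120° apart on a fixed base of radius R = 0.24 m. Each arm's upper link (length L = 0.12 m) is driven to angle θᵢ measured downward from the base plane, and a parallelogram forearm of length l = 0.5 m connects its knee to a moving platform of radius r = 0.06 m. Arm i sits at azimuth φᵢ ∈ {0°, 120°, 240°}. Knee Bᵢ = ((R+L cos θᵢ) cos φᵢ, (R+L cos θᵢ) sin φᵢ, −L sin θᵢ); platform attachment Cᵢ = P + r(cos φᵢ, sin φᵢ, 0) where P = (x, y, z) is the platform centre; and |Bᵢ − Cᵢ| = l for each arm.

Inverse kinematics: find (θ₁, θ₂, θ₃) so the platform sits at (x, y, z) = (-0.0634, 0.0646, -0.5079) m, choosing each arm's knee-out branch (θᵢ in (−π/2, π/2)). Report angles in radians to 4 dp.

θ₁ = 1.1344, θ₂ = 0.4361, θ₃ = 0.9595

arm 1 (φ=0.0°): x'=-0.0634, y'=0.0646
  e−x'=0.2434;  (l²−L²−(e−x')²−y'²−z²)/2L = -0.3574
  γ=atan2(-0.5079,0.2434)=-1.1239;  ψ=arccos(-0.6346)=2.2583;  θ1=γ+ψ≈1.1344
φ2=120.0° → target in arm frame (0.0876, 0.0226)
  A=0.0924, B=-0.5079, C=(l²−L²−A²−y'²−z²)/(2L)=-0.1308
  γ=atan2(-0.5079,0.0924)=-1.3909;  ψ=arccos(-0.2535)=1.8271;  θ2=γ+ψ≈0.4361
φ3=240.0° → target in arm frame (-0.0242, -0.0872)
  A cos θ + B sin θ = C:  0.2042·cos θ + -0.5079·sin θ = -0.2987
  θ3 = atan2(B,A) + arccos(C/0.5474) = 0.9595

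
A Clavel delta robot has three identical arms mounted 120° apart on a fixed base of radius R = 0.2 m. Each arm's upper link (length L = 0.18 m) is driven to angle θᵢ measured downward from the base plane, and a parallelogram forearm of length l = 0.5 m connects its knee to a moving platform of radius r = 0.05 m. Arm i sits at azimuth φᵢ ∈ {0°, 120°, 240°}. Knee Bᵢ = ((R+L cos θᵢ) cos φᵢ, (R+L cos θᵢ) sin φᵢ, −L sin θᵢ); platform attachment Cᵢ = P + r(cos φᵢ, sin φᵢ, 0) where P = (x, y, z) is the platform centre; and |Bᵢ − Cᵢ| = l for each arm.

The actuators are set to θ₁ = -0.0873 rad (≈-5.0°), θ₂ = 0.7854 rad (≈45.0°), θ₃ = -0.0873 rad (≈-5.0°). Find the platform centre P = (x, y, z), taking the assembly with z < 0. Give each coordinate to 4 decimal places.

arm 1 at φ=0.0°: e+L cos θ1 = 0.3293;  centre 1 = (0.3293, 0.0000, 0.0157)
centre 2 = (0.2773·cos120.0°, 0.2773·sin120.0°, -0.1273) = (-0.1386, 0.2401, -0.1273)
arm 3 at φ=240.0°: e+L cos θ3 = 0.3293;  centre 3 = (-0.1647, -0.2852, 0.0157)
eliminate P² terms by subtracting sphere 1 from 2 and 3
[-0.9359 0.4803 -0.2859]·P = -0.0156;  [-0.9879 -0.5704 0.0000]·P = 0.0000
Cramer: x(z) = 0.0088-0.1618z;  y(z) = -0.0153+0.2802z
sphere 1 gives Az²+Bz+C=0 with A=1.1047, B=0.0637, C=-0.1468;  B²−4AC=0.6528;  roots -0.3945, 0.3369;  negative root z = -0.3945
x = 0.0727, y = -0.1258

(0.0727, -0.1258, -0.3945)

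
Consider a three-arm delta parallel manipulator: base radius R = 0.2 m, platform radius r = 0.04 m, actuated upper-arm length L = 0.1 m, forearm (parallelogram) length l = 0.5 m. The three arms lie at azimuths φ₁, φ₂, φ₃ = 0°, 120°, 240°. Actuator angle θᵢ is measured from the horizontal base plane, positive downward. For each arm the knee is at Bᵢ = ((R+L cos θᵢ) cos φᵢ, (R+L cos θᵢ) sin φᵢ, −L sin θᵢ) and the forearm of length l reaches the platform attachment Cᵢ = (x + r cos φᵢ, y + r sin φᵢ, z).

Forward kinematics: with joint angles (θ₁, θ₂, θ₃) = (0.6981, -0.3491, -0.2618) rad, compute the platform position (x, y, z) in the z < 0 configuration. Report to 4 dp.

φ1=0.0°: virtual centre (0.2366, 0.0000, -0.0643), radius l
arm 2 at φ=120.0°: (R−r)+L cos θ2 = 0.2540;  centre 2 = (-0.1270, 0.2199, 0.0342)
arm 3 at φ=240.0°: (R−r)+L cos θ3 = 0.2566;  centre 3 = (-0.1283, -0.2222, 0.0259)
eliminate P² terms by subtracting sphere 1 from 2 and 3
[-0.7272 0.4399 0.1970]·P = 0.0056;  [-0.7298 -0.4444 0.1803]·P = 0.0064
det = 0.6442;  x = -0.0082+0.2590z,  y = -0.0009+-0.0196z
quadratic in z: (1.0675)z²+(0.0018)z+(-0.1859)=0, √Δ=0.8910 → z ∈ {-0.4182, 0.4165}; z = -0.4182 (taking z<0)
x = -0.1165, y = 0.0073

(-0.1165, 0.0073, -0.4182)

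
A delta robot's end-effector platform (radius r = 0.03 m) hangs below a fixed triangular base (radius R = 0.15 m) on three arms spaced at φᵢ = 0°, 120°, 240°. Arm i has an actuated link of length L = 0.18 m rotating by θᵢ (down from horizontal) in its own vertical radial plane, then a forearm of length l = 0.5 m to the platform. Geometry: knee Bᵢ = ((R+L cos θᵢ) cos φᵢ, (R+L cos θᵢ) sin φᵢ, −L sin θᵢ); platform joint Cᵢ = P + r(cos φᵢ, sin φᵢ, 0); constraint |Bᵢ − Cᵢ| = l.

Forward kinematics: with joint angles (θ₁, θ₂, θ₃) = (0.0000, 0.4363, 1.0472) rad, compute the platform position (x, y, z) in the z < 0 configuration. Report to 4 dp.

arm 1 at φ=0.0°: ρ1 = 0.3000;  O1 = (0.3000, 0.0000, 0.0000)
arm 2 at φ=120.0°: ρ2 = 0.2831;  O2 = (-0.1416, 0.2452, -0.0761)
O3 = (0.2100·cos240.0°, 0.2100·sin240.0°, -0.1559) = (-0.1050, -0.1819, -0.1559)
|O₂|²−|O₁|² = -0.0040;  |O₃|²−|O₁|² = -0.0216
plane₁₂: -0.8831x+0.4904y+-0.1521z = -0.0040
Cramer: x(z) = 0.0168-0.2898z;  y(z) = 0.0220-0.2117z
into |P−O₁|² = l²: 1.1288z² + 0.1549z + -0.1693 = 0;  Δ = 0.7885;  z = -0.4619 or 0.3247 → z<0 root = -0.4619
x = 0.1507, y = 0.1198

(0.1507, 0.1198, -0.4619)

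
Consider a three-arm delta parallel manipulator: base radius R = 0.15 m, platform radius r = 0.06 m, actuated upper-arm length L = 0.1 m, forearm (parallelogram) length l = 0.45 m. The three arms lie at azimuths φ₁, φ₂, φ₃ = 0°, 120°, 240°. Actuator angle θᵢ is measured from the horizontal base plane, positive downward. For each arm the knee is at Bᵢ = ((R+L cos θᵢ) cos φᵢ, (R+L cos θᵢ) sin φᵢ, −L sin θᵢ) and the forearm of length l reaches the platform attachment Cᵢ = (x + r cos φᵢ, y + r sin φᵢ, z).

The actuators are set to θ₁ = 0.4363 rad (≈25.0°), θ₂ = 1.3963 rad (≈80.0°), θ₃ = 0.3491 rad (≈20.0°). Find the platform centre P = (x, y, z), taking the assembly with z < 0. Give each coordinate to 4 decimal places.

S1 = (0.1806·cos0.0°, 0.1806·sin0.0°, -0.0423) = (0.1806, 0.0000, -0.0423)
φ2=120.0°: virtual centre (-0.0537, 0.0930, -0.0985), radius l
arm 3 at φ=240.0°: e+L cos θ3 = 0.1840;  S3 = (-0.0920, -0.1593, -0.0342)
eliminate P² terms by subtracting sphere 1 from 2 and 3
linear system: -0.4686x+0.1860y = -0.0132−-0.1124z; -0.5452x+-0.3186y = 0.0006−0.0161z
Cramer: x(z) = 0.0163-0.1310z;  y(z) = -0.0298+0.2746z
quadratic in z: (1.0926)z²+(0.1112)z+(-0.1728)=0, √Δ=0.8762 → z ∈ {-0.4518, 0.3501}; z = -0.4518 (taking z<0)
x = 0.0755, y = -0.1539

(0.0755, -0.1539, -0.4518)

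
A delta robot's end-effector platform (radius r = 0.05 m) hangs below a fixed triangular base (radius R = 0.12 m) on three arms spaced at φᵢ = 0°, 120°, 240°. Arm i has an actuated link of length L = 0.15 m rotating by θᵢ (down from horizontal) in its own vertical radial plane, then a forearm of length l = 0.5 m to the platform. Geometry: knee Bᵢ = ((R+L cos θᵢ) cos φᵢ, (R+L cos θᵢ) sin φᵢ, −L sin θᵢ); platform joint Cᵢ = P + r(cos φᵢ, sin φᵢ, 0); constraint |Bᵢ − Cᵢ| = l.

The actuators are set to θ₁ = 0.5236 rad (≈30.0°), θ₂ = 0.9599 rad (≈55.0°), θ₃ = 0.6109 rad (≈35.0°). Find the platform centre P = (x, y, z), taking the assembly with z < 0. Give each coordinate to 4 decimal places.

arm 1 at φ=0.0°: (R−r)+L cos θ1 = 0.1999;  centre 1 = (0.1999, 0.0000, -0.0750)
φ2=120.0°: virtual centre (-0.0780, 0.1351, -0.1229), radius l
arm 3 at φ=240.0°: (R−r)+L cos θ3 = 0.1929;  centre 3 = (-0.0964, -0.1670, -0.0860)
eliminate P² terms by subtracting sphere 1 from 2 and 3
plane₁₂: -0.5558x+0.2703y+-0.0957z = -0.0061
Cramer: x(z) = 0.0067-0.1097z;  y(z) = -0.0089+0.1286z
into |P−centre ₁|² = l²: 1.0286z² + 0.1901z + -0.2070 = 0;  Δ = 0.8877;  z = -0.5504 or 0.3656 → z<0 root = -0.5504
x = 0.0671, y = -0.0797

(0.0671, -0.0797, -0.5504)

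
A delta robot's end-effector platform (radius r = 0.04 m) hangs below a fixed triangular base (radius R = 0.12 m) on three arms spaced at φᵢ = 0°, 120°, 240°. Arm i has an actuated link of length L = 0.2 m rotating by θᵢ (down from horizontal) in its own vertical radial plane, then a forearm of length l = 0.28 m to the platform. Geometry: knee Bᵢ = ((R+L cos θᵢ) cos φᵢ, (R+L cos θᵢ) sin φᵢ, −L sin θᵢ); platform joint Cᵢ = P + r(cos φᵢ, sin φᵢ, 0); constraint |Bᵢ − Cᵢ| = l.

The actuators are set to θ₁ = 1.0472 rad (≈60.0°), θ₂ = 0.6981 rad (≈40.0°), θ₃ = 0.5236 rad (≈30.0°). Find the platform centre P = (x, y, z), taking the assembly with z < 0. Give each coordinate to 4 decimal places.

(-0.0730, -0.0218, -0.2911)

arm 1 at φ=0.0°: ρ1 = 0.1800;  S1 = (0.1800, 0.0000, -0.1732)
φ2=120.0°: virtual centre (-0.1166, 0.2020, -0.1286), radius l
S3 = (0.2532·cos240.0°, 0.2532·sin240.0°, -0.1000) = (-0.1266, -0.2193, -0.1000)
|S₂|²−|S₁|² = 0.0085;  |S₃|²−|S₁|² = 0.0117
plane₁₂: -0.5932x+0.4039y+0.0893z = 0.0085
det = 0.5079;  x = -0.0167+0.1936z,  y = -0.0034+0.0632z
quadratic in z: (1.0415)z²+(0.2698)z+(-0.0097)=0, √Δ=0.3365 → z ∈ {-0.2911, 0.0320}; z = -0.2911 (taking z<0)
x = -0.0730, y = -0.0218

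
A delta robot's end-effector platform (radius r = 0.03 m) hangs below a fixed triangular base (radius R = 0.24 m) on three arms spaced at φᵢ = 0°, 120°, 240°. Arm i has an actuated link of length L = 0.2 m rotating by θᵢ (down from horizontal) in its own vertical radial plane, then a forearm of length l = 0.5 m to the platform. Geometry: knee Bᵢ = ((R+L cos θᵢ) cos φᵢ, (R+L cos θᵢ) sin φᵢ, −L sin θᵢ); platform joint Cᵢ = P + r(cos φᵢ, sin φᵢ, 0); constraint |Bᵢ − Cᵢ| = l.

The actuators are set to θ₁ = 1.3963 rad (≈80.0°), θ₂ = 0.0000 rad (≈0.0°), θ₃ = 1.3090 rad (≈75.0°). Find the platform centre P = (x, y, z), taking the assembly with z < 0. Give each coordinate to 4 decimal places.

S1 = (0.2447·cos0.0°, 0.2447·sin0.0°, -0.1970) = (0.2447, 0.0000, -0.1970)
arm 2 at φ=120.0°: e+L cos θ2 = 0.4100;  S2 = (-0.2050, 0.3551, 0.0000)
arm 3 at φ=240.0°: e+L cos θ3 = 0.2618;  S3 = (-0.1309, -0.2267, -0.1932)
|S₂|²−|S₁|² = 0.0694;  |S₃|²−|S₁|² = 0.0072
plane₁₂: -0.8994x+0.7101y+0.3939z = 0.0694
det = 0.9413;  x = -0.0388+0.1954z,  y = 0.0486+-0.3072z
quadratic in z: (1.1326)z²+(0.2533)z+(-0.1284)=0, √Δ=0.8037 → z ∈ {-0.4666, 0.2430}; z = -0.4666 (taking z<0)
x = -0.1300, y = 0.1919

(-0.1300, 0.1919, -0.4666)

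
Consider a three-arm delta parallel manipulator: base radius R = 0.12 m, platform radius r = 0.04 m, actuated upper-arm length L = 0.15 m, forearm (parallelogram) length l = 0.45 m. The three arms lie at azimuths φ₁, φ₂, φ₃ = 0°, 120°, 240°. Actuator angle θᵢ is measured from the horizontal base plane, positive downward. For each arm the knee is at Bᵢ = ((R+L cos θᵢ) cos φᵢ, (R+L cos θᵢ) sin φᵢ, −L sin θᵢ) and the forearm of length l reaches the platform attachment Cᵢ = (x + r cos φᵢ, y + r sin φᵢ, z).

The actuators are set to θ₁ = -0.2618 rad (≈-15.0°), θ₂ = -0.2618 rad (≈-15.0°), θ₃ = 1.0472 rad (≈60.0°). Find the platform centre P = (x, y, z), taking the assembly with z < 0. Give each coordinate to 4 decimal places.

(0.1197, 0.2074, -0.3464)

centre 1 = (0.2249·cos0.0°, 0.2249·sin0.0°, 0.0388) = (0.2249, 0.0000, 0.0388)
φ2=120.0°: virtual centre (-0.1124, 0.1948, 0.0388), radius l
centre 3 = (0.1550·cos240.0°, 0.1550·sin240.0°, -0.1299) = (-0.0775, -0.1342, -0.1299)
subtract pairs → two planes through P
plane₁₂: -0.6747x+0.3895y+0.0000z = 0.0000
det = 0.4167;  x = 0.0105+-0.3154z,  y = 0.0181+-0.5464z
into |P−centre ₁|² = l²: 1.3980z² + 0.0379z + -0.1547 = 0;  Δ = 0.8664;  z = -0.3464 or 0.3194 → z<0 root = -0.3464
x = 0.1197, y = 0.2074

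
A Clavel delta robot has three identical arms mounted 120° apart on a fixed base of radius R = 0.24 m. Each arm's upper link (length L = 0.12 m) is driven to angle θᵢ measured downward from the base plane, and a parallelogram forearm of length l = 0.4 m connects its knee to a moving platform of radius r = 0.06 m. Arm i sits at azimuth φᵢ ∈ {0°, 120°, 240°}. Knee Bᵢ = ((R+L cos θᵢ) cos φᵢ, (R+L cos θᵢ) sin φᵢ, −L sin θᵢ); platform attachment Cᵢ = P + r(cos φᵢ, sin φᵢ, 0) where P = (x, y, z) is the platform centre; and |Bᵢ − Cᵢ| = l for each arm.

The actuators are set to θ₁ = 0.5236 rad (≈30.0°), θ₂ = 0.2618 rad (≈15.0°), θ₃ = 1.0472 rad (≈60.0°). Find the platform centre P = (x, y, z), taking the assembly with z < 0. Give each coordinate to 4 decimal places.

arm 1 at φ=0.0°: ρ1 = 0.2839;  centre 1 = (0.2839, 0.0000, -0.0600)
φ2=120.0°: virtual centre (-0.1480, 0.2563, -0.0311), radius l
centre 3 = (0.2400·cos240.0°, 0.2400·sin240.0°, -0.1039) = (-0.1200, -0.2078, -0.1039)
subtract pairs → two planes through P
linear system: -0.8638x+0.5125y = 0.0043−0.0579z; -0.8078x+-0.4157y = -0.0158−-0.0878z
det = 0.7731;  x = 0.0082+-0.0271z,  y = 0.0222+-0.1586z
quadratic in z: (1.0259)z²+(0.1279)z+(-0.0799)=0, √Δ=0.5866 → z ∈ {-0.3482, 0.2235}; z = -0.3482 (taking z<0)
x = 0.0176, y = 0.0774

(0.0176, 0.0774, -0.3482)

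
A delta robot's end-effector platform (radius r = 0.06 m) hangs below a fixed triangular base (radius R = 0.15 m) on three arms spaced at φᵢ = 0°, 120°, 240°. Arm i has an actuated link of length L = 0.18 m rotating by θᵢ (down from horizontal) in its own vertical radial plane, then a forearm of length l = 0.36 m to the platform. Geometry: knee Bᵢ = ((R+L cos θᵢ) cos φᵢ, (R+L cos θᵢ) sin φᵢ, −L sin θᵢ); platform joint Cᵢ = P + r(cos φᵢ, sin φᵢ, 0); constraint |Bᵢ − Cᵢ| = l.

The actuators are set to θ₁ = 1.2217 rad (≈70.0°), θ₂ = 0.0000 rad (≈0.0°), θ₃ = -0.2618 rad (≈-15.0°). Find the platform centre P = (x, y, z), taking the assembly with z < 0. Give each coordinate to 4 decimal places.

φ1=0.0°: virtual centre (0.1516, 0.0000, -0.1691), radius l
φ2=120.0°: virtual centre (-0.1350, 0.2338, 0.0000), radius l
φ3=240.0°: virtual centre (-0.1319, -0.2285, 0.0466), radius l
subtract pairs → two planes through P
plane₁₂: -0.5731x+0.4677y+0.3383z = 0.0213
Cramer: x(z) = -0.0364+0.6761z;  y(z) = 0.0010+0.1052z
sphere 1 gives Az²+Bz+C=0 with A=1.4682, B=0.0843, C=-0.0657;  B²−4AC=0.3927;  roots -0.2421, 0.1847;  negative root z = -0.2421
x = -0.2001, y = -0.0245

(-0.2001, -0.0245, -0.2421)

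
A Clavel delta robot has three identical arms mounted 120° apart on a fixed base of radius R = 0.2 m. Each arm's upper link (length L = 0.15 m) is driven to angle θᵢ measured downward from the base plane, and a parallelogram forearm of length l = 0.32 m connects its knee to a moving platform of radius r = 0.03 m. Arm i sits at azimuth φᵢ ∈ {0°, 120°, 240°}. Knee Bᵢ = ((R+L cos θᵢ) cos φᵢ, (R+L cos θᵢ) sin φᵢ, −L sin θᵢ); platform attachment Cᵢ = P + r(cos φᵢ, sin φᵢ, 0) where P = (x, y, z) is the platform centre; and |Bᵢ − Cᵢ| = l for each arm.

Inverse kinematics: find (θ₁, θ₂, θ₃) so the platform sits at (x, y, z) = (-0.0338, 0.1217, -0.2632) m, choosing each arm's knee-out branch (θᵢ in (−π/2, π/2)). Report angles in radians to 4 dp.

rotate P by −φ1: (-0.0338, 0.1217, -0.2632)
  A cos θ + B sin θ = C:  0.2038·cos θ + -0.2632·sin θ = -0.1524
  θ1 = atan2(B,A) + arccos(C/0.3329) = 1.1344
rotate P by −φ2: (0.1223, -0.0316, -0.2632)
  e−x'=0.0477;  (l²−L²−(e−x')²−y'²−z²)/2L = 0.0245
  θ2 = atan2(B,A) + arccos(C/0.2675) = 0.0875
arm 3 (φ=240.0°): x'=-0.0885, y'=-0.0901
  e−x'=0.2585;  (l²−L²−(e−x')²−y'²−z²)/2L = -0.2144
  √(A²+B²)=0.3689;  θ3 = -0.7944+2.1909 ≈ 1.3965

θ₁ = 1.1344, θ₂ = 0.0875, θ₃ = 1.3965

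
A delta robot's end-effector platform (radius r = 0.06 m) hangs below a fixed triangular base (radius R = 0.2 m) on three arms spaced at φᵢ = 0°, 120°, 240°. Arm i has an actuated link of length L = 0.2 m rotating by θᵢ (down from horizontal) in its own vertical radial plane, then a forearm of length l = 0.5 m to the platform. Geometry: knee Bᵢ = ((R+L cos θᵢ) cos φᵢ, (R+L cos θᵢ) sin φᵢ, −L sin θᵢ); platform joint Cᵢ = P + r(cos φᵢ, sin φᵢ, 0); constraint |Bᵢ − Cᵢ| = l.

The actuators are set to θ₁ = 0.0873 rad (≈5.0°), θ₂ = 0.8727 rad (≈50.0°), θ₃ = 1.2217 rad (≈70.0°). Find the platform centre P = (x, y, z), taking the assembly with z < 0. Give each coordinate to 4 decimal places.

(0.1992, 0.0762, -0.4913)

φ1=0.0°: virtual centre (0.3392, 0.0000, -0.0174), radius l
O2 = (0.2686·cos120.0°, 0.2686·sin120.0°, -0.1532) = (-0.1343, 0.2326, -0.1532)
arm 3 at φ=240.0°: ρ3 = 0.2084;  O3 = (-0.1042, -0.1805, -0.1879)
subtract pairs → two planes through P
[-0.9470 0.4651 -0.2716]·P = -0.0198;  [-0.8869 -0.3610 -0.3410]·P = -0.0366
det = 0.7544;  x = 0.0321+-0.3402z,  y = 0.0227+-0.1088z
quadratic in z: (1.1276)z²+(0.2389)z+(-0.1548)=0, √Δ=0.8691 → z ∈ {-0.4913, 0.2794}; z = -0.4913 (taking z<0)
x = 0.1992, y = 0.0762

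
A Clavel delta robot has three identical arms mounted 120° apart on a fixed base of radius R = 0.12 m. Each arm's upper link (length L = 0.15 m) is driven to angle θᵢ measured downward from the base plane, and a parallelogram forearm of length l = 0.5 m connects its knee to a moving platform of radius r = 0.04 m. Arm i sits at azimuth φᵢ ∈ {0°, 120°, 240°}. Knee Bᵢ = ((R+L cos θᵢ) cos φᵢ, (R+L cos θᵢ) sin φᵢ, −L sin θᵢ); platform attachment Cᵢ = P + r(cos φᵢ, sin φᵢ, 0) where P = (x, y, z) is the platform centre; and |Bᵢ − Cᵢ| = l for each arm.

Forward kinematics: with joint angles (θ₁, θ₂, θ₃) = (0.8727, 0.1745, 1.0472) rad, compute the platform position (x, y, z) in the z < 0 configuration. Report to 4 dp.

(-0.0550, 0.1751, -0.5221)

centre 1 = (0.1764·cos0.0°, 0.1764·sin0.0°, -0.1149) = (0.1764, 0.0000, -0.1149)
φ2=120.0°: virtual centre (-0.1139, 0.1972, -0.0260), radius l
arm 3 at φ=240.0°: (R−r)+L cos θ3 = 0.1550;  centre 3 = (-0.0775, -0.1342, -0.1299)
|centre ₂|²−|centre ₁|² = 0.0082;  |centre ₃|²−|centre ₁|² = -0.0034
[-0.5806 0.3944 0.1777]·P = 0.0082;  [-0.5078 -0.2685 -0.0300]·P = -0.0034
det = 0.3562;  x = -0.0024+0.1008z,  y = 0.0173+-0.3023z
into |P−centre ₁|² = l²: 1.1015z² + 0.1833z + -0.2045 = 0;  Δ = 0.9348;  z = -0.5221 or 0.3556 → z<0 root = -0.5221
x = -0.0550, y = 0.1751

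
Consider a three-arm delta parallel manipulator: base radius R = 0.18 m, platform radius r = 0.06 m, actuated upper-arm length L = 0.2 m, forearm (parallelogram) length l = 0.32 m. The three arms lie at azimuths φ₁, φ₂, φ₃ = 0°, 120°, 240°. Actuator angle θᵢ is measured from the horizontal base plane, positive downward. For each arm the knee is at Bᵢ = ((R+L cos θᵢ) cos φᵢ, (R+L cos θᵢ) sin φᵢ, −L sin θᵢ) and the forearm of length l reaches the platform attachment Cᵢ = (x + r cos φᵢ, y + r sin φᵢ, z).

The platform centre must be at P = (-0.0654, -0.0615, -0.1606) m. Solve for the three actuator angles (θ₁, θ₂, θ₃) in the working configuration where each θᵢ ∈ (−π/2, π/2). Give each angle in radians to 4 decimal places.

rotate P by −φ1: (-0.0654, -0.0615, -0.1606)
  e−x'=0.1854;  (l²−L²−(e−x')²−y'²−z²)/2L = -0.0039
  γ=atan2(-0.1606,0.1854)=-0.7138;  ψ=arccos(-0.0158)=1.5866;  θ1=γ+ψ≈0.8727
rotate P by −φ2: (-0.0206, 0.0874, -0.1606)
  A cos θ + B sin θ = C:  0.1406·cos θ + -0.1606·sin θ = 0.0230
  γ=atan2(-0.1606,0.1406)=-0.8518;  ψ=arccos(0.1079)=1.4627;  θ2=γ+ψ≈0.6108
φ3=240.0° → target in arm frame (0.0860, -0.0259)
  A=0.0340, B=-0.1606, C=(l²−L²−A²−y'²−z²)/(2L)=0.0869
  √(A²+B²)=0.1642;  θ3 = -1.3619+1.0126 ≈ -0.3493

θ₁ = 0.8727, θ₂ = 0.6108, θ₃ = -0.3493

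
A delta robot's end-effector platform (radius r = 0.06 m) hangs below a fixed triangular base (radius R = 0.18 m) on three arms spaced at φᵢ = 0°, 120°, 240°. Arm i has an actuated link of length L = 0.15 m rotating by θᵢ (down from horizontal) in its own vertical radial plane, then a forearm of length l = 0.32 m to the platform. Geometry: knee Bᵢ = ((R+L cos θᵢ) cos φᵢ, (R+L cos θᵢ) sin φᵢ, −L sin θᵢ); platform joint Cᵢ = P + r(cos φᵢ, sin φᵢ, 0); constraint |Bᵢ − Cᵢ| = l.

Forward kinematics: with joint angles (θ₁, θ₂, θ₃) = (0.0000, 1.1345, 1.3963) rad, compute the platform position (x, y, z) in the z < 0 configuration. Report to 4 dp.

O1 = (0.2700·cos0.0°, 0.2700·sin0.0°, 0.0000) = (0.2700, 0.0000, 0.0000)
φ2=120.0°: virtual centre (-0.0917, 0.1588, -0.1359), radius l
O3 = (0.1460·cos240.0°, 0.1460·sin240.0°, -0.1477) = (-0.0730, -0.1265, -0.1477)
|O₂|²−|O₁|² = -0.0208;  |O₃|²−|O₁|² = -0.0297
[-0.7234 0.3176 -0.2719]·P = -0.0208;  [-0.6860 -0.2530 -0.2954]·P = -0.0297
Cramer: x(z) = 0.0367-0.4056z;  y(z) = 0.0181-0.0678z
sphere 1 gives Az²+Bz+C=0 with A=1.1691, B=0.1868, C=-0.0476;  B²−4AC=0.2577;  roots -0.2970, 0.1372;  negative root z = -0.2970
x = 0.1572, y = 0.0383

(0.1572, 0.0383, -0.2970)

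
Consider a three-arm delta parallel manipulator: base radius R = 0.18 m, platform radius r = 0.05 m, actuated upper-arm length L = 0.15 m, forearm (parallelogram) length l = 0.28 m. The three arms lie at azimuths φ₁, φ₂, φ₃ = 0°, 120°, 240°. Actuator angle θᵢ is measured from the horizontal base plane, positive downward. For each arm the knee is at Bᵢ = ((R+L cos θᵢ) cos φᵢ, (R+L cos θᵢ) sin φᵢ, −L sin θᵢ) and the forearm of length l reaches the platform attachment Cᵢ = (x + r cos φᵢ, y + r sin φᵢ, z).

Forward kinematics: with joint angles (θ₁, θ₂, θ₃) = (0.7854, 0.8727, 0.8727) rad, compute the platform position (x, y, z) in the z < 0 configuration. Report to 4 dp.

(0.0105, 0.0000, -0.2719)

φ1=0.0°: virtual centre (0.2361, 0.0000, -0.1061), radius l
arm 2 at φ=120.0°: ρ2 = 0.2264;  centre 2 = (-0.1132, 0.1961, -0.1149)
φ3=240.0°: virtual centre (-0.1132, -0.1961, -0.1149), radius l
subtract pairs → two planes through P
linear system: -0.6985x+0.3922y = -0.0025−-0.0177z; -0.6985x+-0.3922y = -0.0025−-0.0177z
Cramer: x(z) = 0.0036-0.0253z;  y(z) = 0.0000+0.0000z
quadratic in z: (1.0006)z²+(0.2239)z+(-0.0131)=0, √Δ=0.3203 → z ∈ {-0.2719, 0.0482}; z = -0.2719 (taking z<0)
x = 0.0105, y = 0.0000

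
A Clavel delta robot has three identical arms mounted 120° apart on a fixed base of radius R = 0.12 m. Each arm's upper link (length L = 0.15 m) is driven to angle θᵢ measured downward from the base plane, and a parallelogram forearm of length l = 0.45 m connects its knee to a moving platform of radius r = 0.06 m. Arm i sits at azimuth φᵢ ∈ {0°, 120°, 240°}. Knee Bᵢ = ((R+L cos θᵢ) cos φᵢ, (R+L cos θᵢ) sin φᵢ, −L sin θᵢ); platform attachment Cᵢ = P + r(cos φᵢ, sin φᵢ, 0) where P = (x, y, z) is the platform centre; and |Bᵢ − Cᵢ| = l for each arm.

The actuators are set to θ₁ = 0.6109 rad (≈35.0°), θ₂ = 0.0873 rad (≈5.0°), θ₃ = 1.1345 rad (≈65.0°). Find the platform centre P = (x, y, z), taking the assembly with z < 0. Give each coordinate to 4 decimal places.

(0.0138, 0.2102, -0.4462)

arm 1 at φ=0.0°: e+L cos θ1 = 0.1829;  O1 = (0.1829, 0.0000, -0.0860)
O2 = (0.2094·cos120.0°, 0.2094·sin120.0°, -0.0131) = (-0.1047, 0.1814, -0.0131)
arm 3 at φ=240.0°: e+L cos θ3 = 0.1234;  O3 = (-0.0617, -0.1069, -0.1359)
eliminate P² terms by subtracting sphere 1 from 2 and 3
plane₁₂: -0.5752x+0.3627y+0.1459z = 0.0032
Cramer: x(z) = 0.0064-0.0167z;  y(z) = 0.0189-0.4288z
into |P−O₁|² = l²: 1.1841z² + 0.1618z + -0.1636 = 0;  Δ = 0.8010;  z = -0.4462 or 0.3096 → z<0 root = -0.4462
x = 0.0138, y = 0.2102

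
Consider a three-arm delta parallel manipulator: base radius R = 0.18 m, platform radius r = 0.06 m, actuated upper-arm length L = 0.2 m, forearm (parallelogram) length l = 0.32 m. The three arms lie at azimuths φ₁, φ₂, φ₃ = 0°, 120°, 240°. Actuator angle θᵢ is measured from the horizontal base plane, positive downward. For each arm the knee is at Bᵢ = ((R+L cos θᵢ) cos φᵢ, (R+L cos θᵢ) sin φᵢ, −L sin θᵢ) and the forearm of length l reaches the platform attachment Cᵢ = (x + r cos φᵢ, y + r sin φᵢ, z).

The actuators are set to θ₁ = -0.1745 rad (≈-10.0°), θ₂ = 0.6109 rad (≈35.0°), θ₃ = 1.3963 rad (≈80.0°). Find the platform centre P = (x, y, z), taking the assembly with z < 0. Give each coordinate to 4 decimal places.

O1 = (0.3170·cos0.0°, 0.3170·sin0.0°, 0.0347) = (0.3170, 0.0000, 0.0347)
φ2=120.0°: virtual centre (-0.1419, 0.2458, -0.1147), radius l
arm 3 at φ=240.0°: (R−r)+L cos θ3 = 0.1547;  O3 = (-0.0774, -0.1340, -0.1970)
subtract pairs → two planes through P
[-0.9178 0.4916 -0.2989]·P = -0.0080;  [-0.7886 -0.2680 -0.4634]·P = -0.0389
Cramer: x(z) = 0.0336-0.4859z;  y(z) = 0.0465-0.2991z
sphere 1 gives Az²+Bz+C=0 with A=1.3256, B=0.1781, C=-0.0187;  B²−4AC=0.1310;  roots -0.2037, 0.0693;  negative root z = -0.2037
x = 0.1326, y = 0.1074

(0.1326, 0.1074, -0.2037)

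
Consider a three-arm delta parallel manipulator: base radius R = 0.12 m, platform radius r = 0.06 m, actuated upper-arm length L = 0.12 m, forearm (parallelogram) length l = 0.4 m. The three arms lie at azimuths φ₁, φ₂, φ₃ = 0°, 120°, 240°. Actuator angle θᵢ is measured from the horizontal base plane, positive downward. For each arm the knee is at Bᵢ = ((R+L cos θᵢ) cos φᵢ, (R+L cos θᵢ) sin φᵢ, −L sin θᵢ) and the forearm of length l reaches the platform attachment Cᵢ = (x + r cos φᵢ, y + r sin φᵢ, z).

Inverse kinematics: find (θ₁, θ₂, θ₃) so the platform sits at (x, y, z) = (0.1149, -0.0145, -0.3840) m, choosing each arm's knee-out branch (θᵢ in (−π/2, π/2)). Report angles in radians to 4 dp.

rotate P by −φ1: (0.1149, -0.0145, -0.3840)
  e−x'=-0.0549;  (l²−L²−(e−x')²−y'²−z²)/2L = -0.0212
  γ=atan2(-0.3840,-0.0549)=-1.7128;  ψ=arccos(-0.0546)=1.6254;  θ1=γ+ψ≈-0.0874
φ2=120.0° → target in arm frame (-0.0700, -0.0923)
  A cos θ + B sin θ = C:  0.1300·cos θ + -0.3840·sin θ = -0.1136
  θ2 = atan2(B,A) + arccos(C/0.4054) = 0.6105
arm 3 (φ=240.0°): x'=-0.0449, y'=0.1068
  A cos θ + B sin θ = C:  0.1049·cos θ + -0.3840·sin θ = -0.1011
  θ3 = atan2(B,A) + arccos(C/0.3981) = 0.5233

θ₁ = -0.0874, θ₂ = 0.6105, θ₃ = 0.5233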